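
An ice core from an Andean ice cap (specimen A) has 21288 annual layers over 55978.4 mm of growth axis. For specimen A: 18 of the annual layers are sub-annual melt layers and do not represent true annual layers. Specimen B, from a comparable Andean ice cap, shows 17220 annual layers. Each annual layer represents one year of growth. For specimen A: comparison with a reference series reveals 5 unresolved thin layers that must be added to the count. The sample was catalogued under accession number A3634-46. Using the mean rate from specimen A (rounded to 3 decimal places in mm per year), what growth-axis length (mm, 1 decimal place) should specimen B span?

45305.8 mm

Specimen A: adjusted count: 21288 − 18 + 5 = 21275 annual layers.
A: Extension rate ≈ 55978.4 / 21275 = 2.631 mm/yr.
Length of B = 2.631 × 17220 = 45305.8 mm.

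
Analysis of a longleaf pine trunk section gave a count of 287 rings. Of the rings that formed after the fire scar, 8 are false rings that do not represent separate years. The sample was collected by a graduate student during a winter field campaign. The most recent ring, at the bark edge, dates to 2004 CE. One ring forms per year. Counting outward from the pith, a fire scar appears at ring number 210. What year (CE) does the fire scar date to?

287 − 210 = 77 rings lie beyond the fire scar toward the bark edge.
77 − 8 false = 69 true rings after the fire scar.
The ring at the bark edge is 2004 CE, so the fire scar dates to 2004 − 69 = 1935 CE.

1935 CE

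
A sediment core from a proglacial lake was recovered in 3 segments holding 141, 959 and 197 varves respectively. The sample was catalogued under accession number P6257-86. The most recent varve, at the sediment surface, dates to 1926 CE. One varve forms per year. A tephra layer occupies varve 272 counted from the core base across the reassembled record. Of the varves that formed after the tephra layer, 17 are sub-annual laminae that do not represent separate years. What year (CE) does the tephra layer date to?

Total varves = 141 + 959 + 197 = 1297.
The tephra layer sits at varve 272 from the core base, so 1297 − 272 = 1025 varves formed after it.
Excluding 17 false varves: 1025 − 17 = 1008.
1926 − 1008 = 918 CE.

918 CE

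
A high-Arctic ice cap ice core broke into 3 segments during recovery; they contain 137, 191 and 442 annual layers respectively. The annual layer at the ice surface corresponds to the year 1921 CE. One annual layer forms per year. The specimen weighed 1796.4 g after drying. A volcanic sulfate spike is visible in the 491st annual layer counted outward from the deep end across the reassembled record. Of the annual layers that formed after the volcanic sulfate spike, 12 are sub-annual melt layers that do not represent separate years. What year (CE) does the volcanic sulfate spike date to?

1654 CE

Total annual layers = 137 + 191 + 442 = 770.
Between annual layer 491 and the ice surface there are 770 − 491 = 279 annual layers.
Excluding 12 false annual layers: 279 − 12 = 267.
Counting back 267 years from 1921 CE places the volcanic sulfate spike in 1921 − 267 = 1654 CE.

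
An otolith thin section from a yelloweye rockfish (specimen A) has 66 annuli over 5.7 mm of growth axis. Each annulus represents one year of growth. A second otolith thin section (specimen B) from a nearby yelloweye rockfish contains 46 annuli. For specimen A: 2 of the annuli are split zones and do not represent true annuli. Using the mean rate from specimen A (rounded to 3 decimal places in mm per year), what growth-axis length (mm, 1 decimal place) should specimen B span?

4.1 mm

Specimen A: after corrections the count is 66 − 2 = 64 annuli.
A: Mean rate = 5.7 mm / 64 years ≈ 0.089 mm/yr.
For B, 0.089 mm/year × 46 years = 4.1 mm.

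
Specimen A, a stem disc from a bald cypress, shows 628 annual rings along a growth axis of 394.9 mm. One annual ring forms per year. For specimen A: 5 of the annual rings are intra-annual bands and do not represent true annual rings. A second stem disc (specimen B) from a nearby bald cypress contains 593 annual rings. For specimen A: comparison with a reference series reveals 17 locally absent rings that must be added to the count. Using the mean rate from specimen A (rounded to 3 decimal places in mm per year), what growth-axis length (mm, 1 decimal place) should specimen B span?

365.9 mm

Specimen A: true annual ring count = 628 − 5 + 17 = 640.
A: Mean rate = 394.9 mm / 640 years ≈ 0.617 mm/yr.
For B, 0.617 mm/year × 593 years = 365.9 mm.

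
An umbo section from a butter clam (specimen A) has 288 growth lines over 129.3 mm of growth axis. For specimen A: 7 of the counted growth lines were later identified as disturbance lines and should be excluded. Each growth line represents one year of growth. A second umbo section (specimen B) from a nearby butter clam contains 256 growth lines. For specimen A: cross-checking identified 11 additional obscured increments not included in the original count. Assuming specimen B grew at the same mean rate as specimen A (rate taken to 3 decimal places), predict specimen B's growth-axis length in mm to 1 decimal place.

Specimen A: correcting the raw count gives 288 − 7 + 11 = 292 true growth lines.
A: Mean rate = 129.3 mm / 292 years ≈ 0.443 mm/yr.
B's length ≈ 0.443 × 256 = 113.4 mm.

113.4 mm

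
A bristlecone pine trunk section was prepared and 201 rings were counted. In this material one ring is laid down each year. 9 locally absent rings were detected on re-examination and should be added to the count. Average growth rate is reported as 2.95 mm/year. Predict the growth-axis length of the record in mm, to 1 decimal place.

619.5 mm

True ring count = 201 + 9 = 210.
210 years at 2.95 mm/year gives 2.95 × 210 = 619.5 mm.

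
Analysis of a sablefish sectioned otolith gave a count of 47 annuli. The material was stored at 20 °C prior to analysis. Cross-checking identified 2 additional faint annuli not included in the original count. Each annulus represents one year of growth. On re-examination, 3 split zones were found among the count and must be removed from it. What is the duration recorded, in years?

True annulus count = 47 − 3 + 2 = 46.
At one annulus per year, that is 46 years.

46 years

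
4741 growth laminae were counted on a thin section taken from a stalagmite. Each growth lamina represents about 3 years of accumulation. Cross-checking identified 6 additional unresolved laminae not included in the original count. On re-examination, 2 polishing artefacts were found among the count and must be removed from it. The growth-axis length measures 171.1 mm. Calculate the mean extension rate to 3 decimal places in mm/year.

0.012 mm/year

True growth lamina count = 4741 − 2 + 6 = 4745.
At 3 years per growth lamina, 4745 × 3 = 14235 years.
171.1 mm over 14235 years gives 171.1 / 14235 ≈ 0.012 mm/year.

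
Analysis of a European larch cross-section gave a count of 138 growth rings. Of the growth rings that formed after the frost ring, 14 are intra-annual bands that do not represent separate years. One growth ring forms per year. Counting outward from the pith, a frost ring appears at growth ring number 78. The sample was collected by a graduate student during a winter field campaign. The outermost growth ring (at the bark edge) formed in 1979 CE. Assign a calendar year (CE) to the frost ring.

Between growth ring 78 and the bark edge there are 138 − 78 = 60 growth rings.
Excluding 14 false growth rings: 60 − 14 = 46.
1979 − 46 = 1933 CE.

1933 CE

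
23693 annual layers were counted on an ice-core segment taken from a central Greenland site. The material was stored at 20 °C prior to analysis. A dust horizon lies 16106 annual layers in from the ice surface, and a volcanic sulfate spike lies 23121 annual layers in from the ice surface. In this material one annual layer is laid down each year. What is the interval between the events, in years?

7015 years

23121 − 16106 = 7015 annual layers lie between the two events.
One annual layer per year makes the interval 7015 years.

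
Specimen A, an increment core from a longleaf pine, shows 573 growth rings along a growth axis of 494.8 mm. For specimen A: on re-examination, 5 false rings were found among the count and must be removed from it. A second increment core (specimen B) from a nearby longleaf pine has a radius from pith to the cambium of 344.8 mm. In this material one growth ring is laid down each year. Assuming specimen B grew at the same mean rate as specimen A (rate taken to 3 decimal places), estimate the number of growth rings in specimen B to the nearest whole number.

396 growth rings

Specimen A: after corrections the count is 573 − 5 = 568 growth rings.
A: Mean rate = 494.8 mm / 568 years ≈ 0.871 mm/year.
For B, 344.8 / 0.871 = 395.87 years ≈ 396 growth rings.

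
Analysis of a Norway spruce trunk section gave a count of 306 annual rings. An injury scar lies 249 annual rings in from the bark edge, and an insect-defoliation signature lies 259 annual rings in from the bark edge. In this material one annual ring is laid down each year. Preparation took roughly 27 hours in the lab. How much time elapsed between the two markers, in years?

The two markers are separated by 259 − 249 = 10 annual rings.
One annual ring per year makes the interval 10 years.

10 years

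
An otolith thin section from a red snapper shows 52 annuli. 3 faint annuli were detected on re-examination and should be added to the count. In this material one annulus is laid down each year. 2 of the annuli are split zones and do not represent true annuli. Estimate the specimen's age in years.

53 yr

True annulus count = 52 − 2 + 3 = 53.
One annulus per year makes the duration 53 years.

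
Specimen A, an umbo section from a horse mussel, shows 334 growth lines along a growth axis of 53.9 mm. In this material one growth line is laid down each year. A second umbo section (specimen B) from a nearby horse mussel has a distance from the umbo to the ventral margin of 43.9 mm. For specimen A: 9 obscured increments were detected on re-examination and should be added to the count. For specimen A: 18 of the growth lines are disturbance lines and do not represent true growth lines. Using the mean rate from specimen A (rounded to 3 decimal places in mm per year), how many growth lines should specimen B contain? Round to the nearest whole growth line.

Specimen A: after corrections the count is 334 − 18 + 9 = 325 growth lines.
A: 53.9 mm over 325 years gives 53.9 / 325 ≈ 0.166 mm per year.
Specimen B: 43.9 mm / 0.166 mm per year = 264.46 years ≈ 264 growth lines.

264 growth lines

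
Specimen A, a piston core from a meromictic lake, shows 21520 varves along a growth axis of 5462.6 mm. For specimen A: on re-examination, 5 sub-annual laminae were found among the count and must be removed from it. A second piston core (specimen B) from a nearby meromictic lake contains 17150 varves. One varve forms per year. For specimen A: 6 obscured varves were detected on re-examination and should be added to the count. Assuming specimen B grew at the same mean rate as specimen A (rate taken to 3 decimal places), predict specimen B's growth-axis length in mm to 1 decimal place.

Specimen A: adjusted count: 21520 − 5 + 6 = 21521 varves.
A: Mean rate = 5462.6 mm / 21521 years ≈ 0.254 mm/yr.
For B, 0.254 mm/year × 17150 years = 4356.1 mm.

4356.1 mm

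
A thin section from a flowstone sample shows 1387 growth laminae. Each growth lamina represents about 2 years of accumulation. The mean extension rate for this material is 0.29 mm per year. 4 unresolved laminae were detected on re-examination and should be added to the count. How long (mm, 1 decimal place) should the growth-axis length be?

Adjusted count: 1387 + 4 = 1391 growth laminae.
Multiplying by 2 years per growth lamina: 1391 × 2 = 2782 years.
2782 years at 0.29 mm/year gives 0.29 × 2782 = 806.8 mm.

806.8 mm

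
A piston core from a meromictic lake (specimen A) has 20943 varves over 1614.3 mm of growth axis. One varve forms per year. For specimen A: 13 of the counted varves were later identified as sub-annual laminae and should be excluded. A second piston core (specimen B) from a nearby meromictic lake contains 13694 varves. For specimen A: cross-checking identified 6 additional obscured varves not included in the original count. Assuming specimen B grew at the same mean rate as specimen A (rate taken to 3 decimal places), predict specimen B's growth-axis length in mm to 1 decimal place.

Specimen A: after corrections the count is 20943 − 13 + 6 = 20936 varves.
A: 1614.3 mm over 20936 years gives 1614.3 / 20936 ≈ 0.077 mm per year.
B's length ≈ 0.077 × 13694 = 1054.4 mm.

1054.4 mm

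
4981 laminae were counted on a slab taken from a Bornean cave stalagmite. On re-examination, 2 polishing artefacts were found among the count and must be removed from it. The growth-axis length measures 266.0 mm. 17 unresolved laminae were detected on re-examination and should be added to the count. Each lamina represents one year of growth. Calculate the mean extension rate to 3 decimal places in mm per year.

0.053 mm per year

Correcting the raw count gives 4981 − 2 + 17 = 4996 true laminae.
266.0 mm over 4996 years gives 266.0 / 4996 ≈ 0.053 mm per year.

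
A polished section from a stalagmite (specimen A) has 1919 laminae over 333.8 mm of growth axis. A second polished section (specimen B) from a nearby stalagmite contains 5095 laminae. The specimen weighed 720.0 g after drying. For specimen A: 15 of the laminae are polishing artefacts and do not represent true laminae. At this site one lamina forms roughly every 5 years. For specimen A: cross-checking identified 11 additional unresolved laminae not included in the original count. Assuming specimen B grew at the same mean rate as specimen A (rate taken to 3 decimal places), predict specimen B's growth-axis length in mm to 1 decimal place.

891.6 mm

Specimen A: adjusted count: 1919 − 15 + 11 = 1915 laminae.
Specimen A: at 5 years per lamina, 1915 × 5 = 9575 years.
A: Extension rate ≈ 333.8 / 9575 = 0.035 mm per year.
Specimen B: at 5 years per lamina, 5095 × 5 = 25475 years. For B, 0.035 mm/year × 25475 years = 891.6 mm.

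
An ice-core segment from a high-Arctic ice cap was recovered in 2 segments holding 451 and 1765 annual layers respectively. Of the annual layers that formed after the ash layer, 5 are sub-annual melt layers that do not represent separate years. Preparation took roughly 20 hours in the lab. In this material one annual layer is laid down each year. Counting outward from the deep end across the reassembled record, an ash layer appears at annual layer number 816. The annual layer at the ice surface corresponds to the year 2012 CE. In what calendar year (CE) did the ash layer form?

Total annual layers = 451 + 1765 = 2216.
2216 − 816 = 1400 annual layers lie beyond the ash layer toward the ice surface.
Excluding 5 false annual layers: 1400 − 5 = 1395.
2012 − 1395 = 617 CE.

617 CE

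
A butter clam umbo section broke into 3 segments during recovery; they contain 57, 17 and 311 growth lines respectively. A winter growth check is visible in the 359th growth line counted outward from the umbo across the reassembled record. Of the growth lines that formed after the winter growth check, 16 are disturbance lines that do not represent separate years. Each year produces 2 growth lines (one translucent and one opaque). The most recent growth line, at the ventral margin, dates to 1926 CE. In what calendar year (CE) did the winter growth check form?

Total growth lines = 57 + 17 + 311 = 385.
The winter growth check sits at growth line 359 from the umbo, so 385 − 359 = 26 growth lines formed after it.
Excluding 16 false growth lines: 26 − 16 = 10.
10 growth lines at 2 per year is 10 / 2 = 5 years.
The growth line at the ventral margin is 1926 CE, so the winter growth check dates to 1926 − 5 = 1921 CE.

1921 CE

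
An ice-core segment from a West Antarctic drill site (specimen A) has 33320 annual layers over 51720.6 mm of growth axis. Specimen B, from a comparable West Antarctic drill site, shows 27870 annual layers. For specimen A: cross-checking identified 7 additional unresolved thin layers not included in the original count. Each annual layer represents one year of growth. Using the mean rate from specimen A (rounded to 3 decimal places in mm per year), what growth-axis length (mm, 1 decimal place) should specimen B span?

Specimen A: adjusted count: 33320 + 7 = 33327 annual layers.
A: 51720.6 mm over 33327 years gives 51720.6 / 33327 ≈ 1.552 mm per year.
For B, 1.552 mm/year × 27870 years = 43254.2 mm.

43254.2 mm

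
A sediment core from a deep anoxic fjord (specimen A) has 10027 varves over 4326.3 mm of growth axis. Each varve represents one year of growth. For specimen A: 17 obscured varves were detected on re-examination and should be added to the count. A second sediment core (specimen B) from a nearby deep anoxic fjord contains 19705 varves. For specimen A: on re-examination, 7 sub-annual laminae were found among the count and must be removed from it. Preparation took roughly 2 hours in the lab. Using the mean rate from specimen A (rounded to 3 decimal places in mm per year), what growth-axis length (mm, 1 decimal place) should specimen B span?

8492.9 mm

Specimen A: true varve count = 10027 − 7 + 17 = 10037.
A: 4326.3 mm over 10037 years gives 4326.3 / 10037 ≈ 0.431 mm per year.
Length of B = 0.431 × 19705 = 8492.9 mm.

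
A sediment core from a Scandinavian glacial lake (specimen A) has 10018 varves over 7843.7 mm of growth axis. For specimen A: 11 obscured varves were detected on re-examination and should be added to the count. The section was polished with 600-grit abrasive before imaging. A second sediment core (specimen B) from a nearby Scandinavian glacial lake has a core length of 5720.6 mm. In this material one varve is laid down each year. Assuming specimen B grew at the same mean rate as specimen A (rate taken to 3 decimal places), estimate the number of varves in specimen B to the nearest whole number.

7315 varves

Specimen A: adjusted count: 10018 + 11 = 10029 varves.
A: Mean rate = 7843.7 mm / 10029 years ≈ 0.782 mm per year.
B spans 5720.6 / 0.782 = 7315.35 years ≈ 7315 varves.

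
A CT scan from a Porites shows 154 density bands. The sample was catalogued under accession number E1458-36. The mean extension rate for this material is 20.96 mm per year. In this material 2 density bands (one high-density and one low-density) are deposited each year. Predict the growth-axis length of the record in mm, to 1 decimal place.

1613.9 mm

154 density bands at 2 per year is 154 / 2 = 77 years.
Length ≈ 20.96 × 77 = 1613.9 mm.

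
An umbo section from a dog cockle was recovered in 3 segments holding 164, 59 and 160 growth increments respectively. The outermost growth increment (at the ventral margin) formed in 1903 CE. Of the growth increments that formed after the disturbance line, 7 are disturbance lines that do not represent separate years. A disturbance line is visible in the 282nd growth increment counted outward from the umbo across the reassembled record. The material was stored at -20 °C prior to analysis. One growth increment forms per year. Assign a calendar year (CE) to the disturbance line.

Total growth increments = 164 + 59 + 160 = 383.
Between growth increment 282 and the ventral margin there are 383 − 282 = 101 growth increments.
101 − 7 false = 94 true growth increments after the disturbance line.
Counting back 94 years from 1903 CE places the disturbance line in 1903 − 94 = 1809 CE.

1809 CE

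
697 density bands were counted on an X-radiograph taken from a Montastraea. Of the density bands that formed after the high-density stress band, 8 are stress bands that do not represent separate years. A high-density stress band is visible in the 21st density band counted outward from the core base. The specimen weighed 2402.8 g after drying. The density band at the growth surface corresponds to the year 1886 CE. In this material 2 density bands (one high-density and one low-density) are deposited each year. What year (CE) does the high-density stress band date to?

1552 CE

697 − 21 = 676 density bands lie beyond the high-density stress band toward the growth surface.
Removing the 8 false density bands leaves 676 − 8 = 668 true density bands beyond the high-density stress band.
Dividing by 2 density bands per year: 668 / 2 = 334 years.
The density band at the growth surface is 1886 CE, so the high-density stress band dates to 1886 − 334 = 1552 CE.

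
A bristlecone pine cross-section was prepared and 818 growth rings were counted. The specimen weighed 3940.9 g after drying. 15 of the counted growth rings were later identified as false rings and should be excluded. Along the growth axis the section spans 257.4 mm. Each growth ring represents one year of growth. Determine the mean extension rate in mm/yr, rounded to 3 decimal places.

After corrections the count is 818 − 15 = 803 growth rings.
257.4 mm over 803 years gives 257.4 / 803 ≈ 0.321 mm/yr.

0.321 mm/yr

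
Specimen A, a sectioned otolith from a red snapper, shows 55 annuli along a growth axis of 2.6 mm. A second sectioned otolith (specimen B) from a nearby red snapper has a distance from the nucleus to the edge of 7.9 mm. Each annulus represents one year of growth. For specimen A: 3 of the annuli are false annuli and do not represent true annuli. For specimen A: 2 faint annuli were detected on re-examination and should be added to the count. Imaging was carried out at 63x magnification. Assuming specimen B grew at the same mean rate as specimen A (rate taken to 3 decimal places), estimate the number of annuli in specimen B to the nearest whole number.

Specimen A: true annulus count = 55 − 3 + 2 = 54.
A: Extension rate ≈ 2.6 / 54 = 0.048 mm/yr.
B spans 7.9 / 0.048 = 164.58 years ≈ 165 annuli.

165 annuli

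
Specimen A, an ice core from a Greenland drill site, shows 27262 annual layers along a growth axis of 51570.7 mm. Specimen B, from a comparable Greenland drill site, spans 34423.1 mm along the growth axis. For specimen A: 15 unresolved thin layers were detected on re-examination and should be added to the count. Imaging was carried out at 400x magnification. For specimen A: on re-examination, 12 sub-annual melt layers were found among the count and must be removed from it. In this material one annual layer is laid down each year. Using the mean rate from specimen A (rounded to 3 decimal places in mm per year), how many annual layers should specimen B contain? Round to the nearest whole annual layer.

Specimen A: true annual layer count = 27262 − 12 + 15 = 27265.
A: Extension rate ≈ 51570.7 / 27265 = 1.891 mm per year.
Specimen B: 34423.1 mm / 1.891 mm per year = 18203.65 years ≈ 18204 annual layers.

18204 annual layers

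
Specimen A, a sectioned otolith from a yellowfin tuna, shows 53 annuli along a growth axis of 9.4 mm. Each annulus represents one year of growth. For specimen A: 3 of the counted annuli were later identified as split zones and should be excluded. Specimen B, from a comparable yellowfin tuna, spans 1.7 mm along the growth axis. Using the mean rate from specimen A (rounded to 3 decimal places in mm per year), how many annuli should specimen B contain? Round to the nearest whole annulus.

Specimen A: true annulus count = 53 − 3 = 50.
A: 9.4 mm over 50 years gives 9.4 / 50 ≈ 0.188 mm/year.
For B, 1.7 / 0.188 = 9.04 years ≈ 9 annuli.

9 annuli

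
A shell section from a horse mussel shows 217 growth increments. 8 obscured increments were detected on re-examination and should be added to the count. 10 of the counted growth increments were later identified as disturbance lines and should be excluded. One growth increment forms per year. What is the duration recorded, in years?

215 yr

Adjusted count: 217 − 10 + 8 = 215 growth increments.
With a one-to-one growth increment periodicity this is 215 years.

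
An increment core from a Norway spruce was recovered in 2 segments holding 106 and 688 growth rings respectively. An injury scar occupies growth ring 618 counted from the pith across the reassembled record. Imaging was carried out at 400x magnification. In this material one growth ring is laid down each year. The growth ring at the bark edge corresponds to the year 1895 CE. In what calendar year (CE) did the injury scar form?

Total growth rings = 106 + 688 = 794.
The injury scar sits at growth ring 618 from the pith, so 794 − 618 = 176 growth rings formed after it.
1895 − 176 = 1719 CE.

1719 CE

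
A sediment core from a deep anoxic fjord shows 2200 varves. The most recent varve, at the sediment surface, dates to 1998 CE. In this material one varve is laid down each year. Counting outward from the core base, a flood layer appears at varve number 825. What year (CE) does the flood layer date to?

623 CE

Between varve 825 and the sediment surface there are 2200 − 825 = 1375 varves.
1998 − 1375 = 623 CE.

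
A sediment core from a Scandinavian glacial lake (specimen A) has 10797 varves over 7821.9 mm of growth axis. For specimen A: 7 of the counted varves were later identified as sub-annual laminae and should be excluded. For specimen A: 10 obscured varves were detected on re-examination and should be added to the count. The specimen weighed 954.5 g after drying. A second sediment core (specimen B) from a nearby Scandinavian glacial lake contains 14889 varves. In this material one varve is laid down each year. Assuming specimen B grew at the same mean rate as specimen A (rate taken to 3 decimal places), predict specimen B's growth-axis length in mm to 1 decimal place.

10779.6 mm

Specimen A: correcting the raw count gives 10797 − 7 + 10 = 10800 true varves.
A: 7821.9 mm over 10800 years gives 7821.9 / 10800 ≈ 0.724 mm per year.
Length of B = 0.724 × 14889 = 10779.6 mm.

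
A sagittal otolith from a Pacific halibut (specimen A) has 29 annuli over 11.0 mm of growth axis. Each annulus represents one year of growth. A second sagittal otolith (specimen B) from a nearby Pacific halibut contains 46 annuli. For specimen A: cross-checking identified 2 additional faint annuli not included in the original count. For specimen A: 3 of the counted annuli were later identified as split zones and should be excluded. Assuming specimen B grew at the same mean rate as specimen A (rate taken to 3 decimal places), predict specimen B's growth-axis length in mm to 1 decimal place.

18.1 mm

Specimen A: correcting the raw count gives 29 − 3 + 2 = 28 true annuli.
A: 11.0 mm over 28 years gives 11.0 / 28 ≈ 0.393 mm/yr.
B's length ≈ 0.393 × 46 = 18.1 mm.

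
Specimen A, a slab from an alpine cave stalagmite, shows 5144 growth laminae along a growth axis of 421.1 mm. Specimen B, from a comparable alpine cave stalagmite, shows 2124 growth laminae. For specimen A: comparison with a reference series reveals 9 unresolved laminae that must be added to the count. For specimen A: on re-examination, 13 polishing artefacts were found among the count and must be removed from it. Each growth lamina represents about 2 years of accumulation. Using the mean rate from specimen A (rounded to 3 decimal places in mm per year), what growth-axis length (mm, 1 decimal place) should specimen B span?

174.2 mm

Specimen A: correcting the raw count gives 5144 − 13 + 9 = 5140 true growth laminae.
Specimen A: 5140 growth laminae at 2 years each span 5140 × 2 = 10280 years.
A: Mean rate = 421.1 mm / 10280 years ≈ 0.041 mm/year.
Specimen B: 2124 growth laminae at 2 years each span 2124 × 2 = 4248 years. B's length ≈ 0.041 × 4248 = 174.2 mm.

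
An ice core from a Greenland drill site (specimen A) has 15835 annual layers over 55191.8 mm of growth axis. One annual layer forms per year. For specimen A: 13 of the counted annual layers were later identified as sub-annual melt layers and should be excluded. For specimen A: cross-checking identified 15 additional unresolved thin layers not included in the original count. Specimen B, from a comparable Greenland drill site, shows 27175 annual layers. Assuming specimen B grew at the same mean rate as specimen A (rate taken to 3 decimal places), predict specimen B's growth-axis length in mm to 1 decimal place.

94704.9 mm

Specimen A: true annual layer count = 15835 − 13 + 15 = 15837.
A: Mean rate = 55191.8 mm / 15837 years ≈ 3.485 mm per year.
Length of B = 3.485 × 27175 = 94704.9 mm.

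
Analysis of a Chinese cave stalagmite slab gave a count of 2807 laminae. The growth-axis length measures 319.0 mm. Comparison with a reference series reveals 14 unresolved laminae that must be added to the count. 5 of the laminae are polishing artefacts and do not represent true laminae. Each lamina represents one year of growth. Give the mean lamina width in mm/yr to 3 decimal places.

Correcting the raw count gives 2807 − 5 + 14 = 2816 true laminae.
319.0 mm over 2816 years gives 319.0 / 2816 ≈ 0.113 mm/yr.

0.113 mm/yr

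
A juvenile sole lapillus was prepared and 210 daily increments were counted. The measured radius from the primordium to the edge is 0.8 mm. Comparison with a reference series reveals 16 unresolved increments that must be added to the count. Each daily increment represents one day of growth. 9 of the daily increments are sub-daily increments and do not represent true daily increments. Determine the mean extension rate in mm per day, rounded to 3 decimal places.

Adjusted count: 210 − 9 + 16 = 217 daily increments.
0.8 mm over 217 days gives 0.8 / 217 ≈ 0.004 mm per day.

0.004 mm per day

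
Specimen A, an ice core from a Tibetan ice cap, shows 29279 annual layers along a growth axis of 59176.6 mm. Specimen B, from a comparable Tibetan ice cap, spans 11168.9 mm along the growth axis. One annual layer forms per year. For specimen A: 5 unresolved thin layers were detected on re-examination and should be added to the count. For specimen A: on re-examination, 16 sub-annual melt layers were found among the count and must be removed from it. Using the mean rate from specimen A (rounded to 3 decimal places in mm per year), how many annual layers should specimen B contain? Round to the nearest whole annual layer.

5524 annual layers

Specimen A: correcting the raw count gives 29279 − 16 + 5 = 29268 true annual layers.
A: 59176.6 mm over 29268 years gives 59176.6 / 29268 ≈ 2.022 mm/yr.
B spans 11168.9 / 2.022 = 5523.69 years ≈ 5524 annual layers.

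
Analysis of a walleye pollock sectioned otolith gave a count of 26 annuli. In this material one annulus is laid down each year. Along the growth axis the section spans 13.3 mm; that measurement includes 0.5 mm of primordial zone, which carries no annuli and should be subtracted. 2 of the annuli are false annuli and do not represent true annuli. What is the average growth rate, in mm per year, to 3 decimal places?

After corrections the count is 26 − 2 = 24 annuli.
The growth record spans 13.3 − 0.5 = 12.8 mm.
12.8 mm over 24 years gives 12.8 / 24 ≈ 0.533 mm per year.

0.533 mm per year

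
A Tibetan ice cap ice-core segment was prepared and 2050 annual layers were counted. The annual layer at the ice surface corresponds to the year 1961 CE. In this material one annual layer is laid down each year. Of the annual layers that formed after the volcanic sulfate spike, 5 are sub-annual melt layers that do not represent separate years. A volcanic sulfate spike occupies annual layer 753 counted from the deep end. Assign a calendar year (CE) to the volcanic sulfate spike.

Between annual layer 753 and the ice surface there are 2050 − 753 = 1297 annual layers.
Excluding 5 false annual layers: 1297 − 5 = 1292.
1961 − 1292 = 669 CE.

669 CE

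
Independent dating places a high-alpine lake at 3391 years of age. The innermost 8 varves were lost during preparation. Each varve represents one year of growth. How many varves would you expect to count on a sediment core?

3383 varves

Expected varves over 3391 years: 3391.
3391 − 8 missed = 3383 varves expected in the prepared section.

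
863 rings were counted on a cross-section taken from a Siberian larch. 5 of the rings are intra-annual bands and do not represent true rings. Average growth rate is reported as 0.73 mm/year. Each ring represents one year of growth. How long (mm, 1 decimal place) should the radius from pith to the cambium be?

Correcting the raw count gives 863 − 5 = 858 true rings.
Predicted length = 0.73 mm/year × 858 years = 626.3 mm.

626.3 mm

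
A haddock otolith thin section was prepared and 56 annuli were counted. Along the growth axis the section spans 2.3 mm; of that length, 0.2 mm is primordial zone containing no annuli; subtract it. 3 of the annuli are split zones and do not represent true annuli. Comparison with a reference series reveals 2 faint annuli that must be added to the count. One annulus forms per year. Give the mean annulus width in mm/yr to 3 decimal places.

True annulus count = 56 − 3 + 2 = 55.
Removing the 0.2 mm offcut leaves 2.3 − 0.2 = 2.1 mm.
2.1 mm over 55 years gives 2.1 / 55 ≈ 0.038 mm/yr.

0.038 mm/yr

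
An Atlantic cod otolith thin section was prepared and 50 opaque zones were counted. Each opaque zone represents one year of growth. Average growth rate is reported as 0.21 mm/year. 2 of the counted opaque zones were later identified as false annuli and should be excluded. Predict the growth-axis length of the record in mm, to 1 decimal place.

10.1 mm

After corrections the count is 50 − 2 = 48 opaque zones.
Predicted length = 0.21 mm/year × 48 years = 10.1 mm.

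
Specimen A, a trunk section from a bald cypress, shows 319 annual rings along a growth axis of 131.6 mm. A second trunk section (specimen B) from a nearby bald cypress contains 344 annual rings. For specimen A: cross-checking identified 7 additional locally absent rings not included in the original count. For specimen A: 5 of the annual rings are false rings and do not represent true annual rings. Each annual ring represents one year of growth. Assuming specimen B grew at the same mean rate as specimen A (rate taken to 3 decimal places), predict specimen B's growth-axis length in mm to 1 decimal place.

Specimen A: adjusted count: 319 − 5 + 7 = 321 annual rings.
A: Extension rate ≈ 131.6 / 321 = 0.410 mm/year.
For B, 0.410 mm/year × 344 years = 141.0 mm.

141.0 mm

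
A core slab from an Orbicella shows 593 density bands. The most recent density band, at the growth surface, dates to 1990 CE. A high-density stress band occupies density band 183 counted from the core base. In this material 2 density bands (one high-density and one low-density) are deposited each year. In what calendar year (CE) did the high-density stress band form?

Between density band 183 and the growth surface there are 593 − 183 = 410 density bands.
With 2 density bands per year, 410 / 2 = 205 years.
Counting back 205 years from 1990 CE places the high-density stress band in 1990 − 205 = 1785 CE.

1785 CE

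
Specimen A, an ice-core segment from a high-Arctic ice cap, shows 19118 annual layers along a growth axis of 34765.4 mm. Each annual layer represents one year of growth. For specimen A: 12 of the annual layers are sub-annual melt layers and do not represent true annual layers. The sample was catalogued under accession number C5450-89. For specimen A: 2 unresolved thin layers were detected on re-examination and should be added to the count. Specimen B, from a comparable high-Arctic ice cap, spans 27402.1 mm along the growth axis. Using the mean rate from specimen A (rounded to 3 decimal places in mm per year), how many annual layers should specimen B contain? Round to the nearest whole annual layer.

15064 annual layers

Specimen A: after corrections the count is 19118 − 12 + 2 = 19108 annual layers.
A: 34765.4 mm over 19108 years gives 34765.4 / 19108 ≈ 1.819 mm/yr.
B spans 27402.1 / 1.819 = 15064.38 years ≈ 15064 annual layers.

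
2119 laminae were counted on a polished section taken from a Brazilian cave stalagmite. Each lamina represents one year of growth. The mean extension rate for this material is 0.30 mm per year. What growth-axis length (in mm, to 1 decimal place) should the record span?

The record spans 2119 years at 0.30 mm per year.
Predicted length = 0.30 mm/year × 2119 years = 635.7 mm.

635.7 mm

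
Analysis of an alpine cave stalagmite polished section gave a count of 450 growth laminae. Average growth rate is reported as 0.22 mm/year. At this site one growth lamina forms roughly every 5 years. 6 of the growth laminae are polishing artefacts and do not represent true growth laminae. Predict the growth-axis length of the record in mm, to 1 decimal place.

488.4 mm

Adjusted count: 450 − 6 = 444 growth laminae.
At 5 years per growth lamina, 444 × 5 = 2220 years.
2220 years at 0.22 mm/year gives 0.22 × 2220 = 488.4 mm.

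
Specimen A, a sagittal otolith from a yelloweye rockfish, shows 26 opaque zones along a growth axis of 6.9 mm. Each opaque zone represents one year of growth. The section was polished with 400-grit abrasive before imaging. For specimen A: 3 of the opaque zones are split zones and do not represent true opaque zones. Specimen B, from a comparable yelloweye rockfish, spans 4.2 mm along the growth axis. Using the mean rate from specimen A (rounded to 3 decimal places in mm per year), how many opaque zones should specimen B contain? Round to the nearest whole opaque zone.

Specimen A: true opaque zone count = 26 − 3 = 23.
A: Extension rate ≈ 6.9 / 23 = 0.300 mm/yr.
B spans 4.2 / 0.300 = 14.00 years ≈ 14 opaque zones.

14 opaque zones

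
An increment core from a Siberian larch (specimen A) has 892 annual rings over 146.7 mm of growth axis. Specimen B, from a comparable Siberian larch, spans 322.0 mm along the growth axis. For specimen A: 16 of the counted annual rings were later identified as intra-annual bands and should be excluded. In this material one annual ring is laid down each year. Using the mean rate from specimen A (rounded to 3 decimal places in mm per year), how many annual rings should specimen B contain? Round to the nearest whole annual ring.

1928 annual rings

Specimen A: after corrections the count is 892 − 16 = 876 annual rings.
A: Mean rate = 146.7 mm / 876 years ≈ 0.167 mm/yr.
For B, 322.0 / 0.167 = 1928.14 years ≈ 1928 annual rings.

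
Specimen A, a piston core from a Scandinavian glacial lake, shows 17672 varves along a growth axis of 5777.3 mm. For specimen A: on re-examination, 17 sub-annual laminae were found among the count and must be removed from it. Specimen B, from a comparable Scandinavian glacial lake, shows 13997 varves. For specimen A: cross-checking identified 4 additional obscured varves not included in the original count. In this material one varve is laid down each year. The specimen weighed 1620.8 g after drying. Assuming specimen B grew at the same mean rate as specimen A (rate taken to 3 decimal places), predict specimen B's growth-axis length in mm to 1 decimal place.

Specimen A: correcting the raw count gives 17672 − 17 + 4 = 17659 true varves.
A: 5777.3 mm over 17659 years gives 5777.3 / 17659 ≈ 0.327 mm/year.
For B, 0.327 mm/year × 13997 years = 4577.0 mm.

4577.0 mm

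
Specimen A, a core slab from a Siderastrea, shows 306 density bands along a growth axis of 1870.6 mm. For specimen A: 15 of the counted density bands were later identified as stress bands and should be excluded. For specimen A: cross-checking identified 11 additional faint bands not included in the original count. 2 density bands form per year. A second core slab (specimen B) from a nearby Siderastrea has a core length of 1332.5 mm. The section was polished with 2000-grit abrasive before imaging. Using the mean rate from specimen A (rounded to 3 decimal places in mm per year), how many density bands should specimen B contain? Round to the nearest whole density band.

215 density bands

Specimen A: after corrections the count is 306 − 15 + 11 = 302 density bands.
Specimen A: dividing by 2 density bands per year: 302 / 2 = 151 years.
A: Extension rate ≈ 1870.6 / 151 = 12.388 mm per year.
B spans 1332.5 / 12.388 = 107.56 years; at 2 density bands per year that is 107.56 × 2 ≈ 215 density bands.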